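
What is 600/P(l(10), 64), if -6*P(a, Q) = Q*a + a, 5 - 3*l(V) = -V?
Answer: -144/13 ≈ -11.077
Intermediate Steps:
l(V) = 5/3 + V/3 (l(V) = 5/3 - (-1)*V/3 = 5/3 + V/3)
P(a, Q) = -a/6 - Q*a/6 (P(a, Q) = -(Q*a + a)/6 = -(a + Q*a)/6 = -a/6 - Q*a/6)
600/P(l(10), 64) = 600/((-(5/3 + (1/3)*10)*(1 + 64)/6)) = 600/((-1/6*(5/3 + 10/3)*65)) = 600/((-1/6*5*65)) = 600/(-325/6) = 600*(-6/325) = -144/13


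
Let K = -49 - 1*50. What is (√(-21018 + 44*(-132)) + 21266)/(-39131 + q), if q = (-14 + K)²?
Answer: -217/269 - I*√26826/26362 ≈ -0.80669 - 0.006213*I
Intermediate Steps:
K = -99 (K = -49 - 50 = -99)
q = 12769 (q = (-14 - 99)² = (-113)² = 12769)
(√(-21018 + 44*(-132)) + 21266)/(-39131 + q) = (√(-21018 + 44*(-132)) + 21266)/(-39131 + 12769) = (√(-21018 - 5808) + 21266)/(-26362) = (√(-26826) + 21266)*(-1/26362) = (I*√26826 + 21266)*(-1/26362) = (21266 + I*√26826)*(-1/26362) = -217/269 - I*√26826/26362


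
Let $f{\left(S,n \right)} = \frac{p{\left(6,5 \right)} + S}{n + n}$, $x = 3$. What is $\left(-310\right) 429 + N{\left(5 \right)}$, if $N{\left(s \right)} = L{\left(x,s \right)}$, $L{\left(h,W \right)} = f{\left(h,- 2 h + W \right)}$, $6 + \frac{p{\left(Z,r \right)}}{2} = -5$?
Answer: $- \frac{265961}{2} \approx -1.3298 \cdot 10^{5}$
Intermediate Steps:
$p{\left(Z,r \right)} = -22$ ($p{\left(Z,r \right)} = -12 + 2 \left(-5\right) = -12 - 10 = -22$)
$f{\left(S,n \right)} = \frac{-22 + S}{2 n}$ ($f{\left(S,n \right)} = \frac{-22 + S}{n + n} = \frac{-22 + S}{2 n}$)
$L{\left(h,W \right)} = \frac{-22 + h}{2 \left(W - 2 h\right)}$ ($L{\left(h,W \right)} = \frac{-22 + h}{2 \left(- 2 h + W\right)} = \frac{-22 + h}{2 \left(W - 2 h\right)}$)
$N{\left(s \right)} = - \frac{19}{2 \left(-6 + s\right)}$ ($N{\left(s \right)} = \frac{-22 + 3}{2 \left(s - 6\right)} = \frac{1}{2} \frac{1}{s - 6} \left(-19\right) = \frac{1}{2} \frac{1}{-6 + s} \left(-19\right) = - \frac{19}{2 \left(-6 + s\right)}$)
$\left(-310\right) 429 + N{\left(5 \right)} = \left(-310\right) 429 - \frac{19}{-12 + 2 \cdot 5} = -132990 - \frac{19}{-12 + 10} = -132990 - \frac{19}{-2} = -132990 - - \frac{19}{2} = -132990 + \frac{19}{2} = - \frac{265961}{2}$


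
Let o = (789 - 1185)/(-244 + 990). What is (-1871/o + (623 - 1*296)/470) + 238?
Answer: 87554509/23265 ≈ 3763.4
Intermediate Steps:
o = -198/373 (o = -396/746 = -396*1/746 = -198/373 ≈ -0.53083)
(-1871/o + (623 - 1*296)/470) + 238 = (-1871/(-198/373) + (623 - 1*296)/470) + 238 = (-1871*(-373/198) + (623 - 296)*(1/470)) + 238 = (697883/198 + 327*(1/470)) + 238 = (697883/198 + 327/470) + 238 = 82017439/23265 + 238 = 87554509/23265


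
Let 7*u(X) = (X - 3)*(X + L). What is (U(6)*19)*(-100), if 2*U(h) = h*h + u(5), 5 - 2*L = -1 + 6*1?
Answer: -248900/7 ≈ -35557.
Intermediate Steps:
L = 0 (L = 5/2 - (-1 + 6*1)/2 = 5/2 - (-1 + 6)/2 = 5/2 - 1/2*5 = 5/2 - 5/2 = 0)
u(X) = X*(-3 + X)/7 (u(X) = ((X - 3)*(X + 0))/7 = ((-3 + X)*X)/7 = (X*(-3 + X))/7 = X*(-3 + X)/7)
U(h) = 5/7 + h**2/2 (U(h) = (h*h + (1/7)*5*(-3 + 5))/2 = (h**2 + (1/7)*5*2)/2 = (h**2 + 10/7)/2 = (10/7 + h**2)/2 = 5/7 + h**2/2)
(U(6)*19)*(-100) = ((5/7 + (1/2)*6**2)*19)*(-100) = ((5/7 + (1/2)*36)*19)*(-100) = ((5/7 + 18)*19)*(-100) = ((131/7)*19)*(-100) = (2489/7)*(-100) = -248900/7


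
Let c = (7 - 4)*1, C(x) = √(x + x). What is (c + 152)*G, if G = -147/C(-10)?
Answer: 4557*I*√5/2 ≈ 5094.9*I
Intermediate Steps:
C(x) = √2*√x (C(x) = √(2*x) = √2*√x)
G = 147*I*√5/10 (G = -147*(-I*√5/10) = -(-147)*I*√5/10 = 147*I*√5/10 ≈ 32.87*I)
c = 3 (c = 3*1 = 3)
(c + 152)*G = (3 + 152)*(147*I*√5/10) = 155*(147*I*√5/10) = 4557*I*√5/2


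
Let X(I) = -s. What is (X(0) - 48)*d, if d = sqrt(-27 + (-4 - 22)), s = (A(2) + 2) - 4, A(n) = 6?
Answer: -52*I*sqrt(53) ≈ -378.57*I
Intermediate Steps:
s = 4 (s = (6 + 2) - 4 = 8 - 4 = 4)
X(I) = -4 (X(I) = -1*4 = -4)
d = I*sqrt(53) (d = sqrt(-27 - 26) = sqrt(-53) = I*sqrt(53) ≈ 7.2801*I)
(X(0) - 48)*d = (-4 - 48)*(I*sqrt(53)) = -52*I*sqrt(53)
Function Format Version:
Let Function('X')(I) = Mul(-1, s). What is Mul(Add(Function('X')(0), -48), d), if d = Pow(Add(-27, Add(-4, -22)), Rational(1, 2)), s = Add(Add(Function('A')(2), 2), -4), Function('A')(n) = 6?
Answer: Mul(-52, I, Pow(53, Rational(1, 2))) ≈ Mul(-378.57, I)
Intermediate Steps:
s = 4 (s = Add(Add(6, 2), -4) = Add(8, -4) = 4)
Function('X')(I) = -4 (Function('X')(I) = Mul(-1, 4) = -4)
d = Mul(I, Pow(53, Rational(1, 2))) (d = Pow(Add(-27, -26), Rational(1, 2)) = Pow(-53, Rational(1, 2)) = Mul(I, Pow(53, Rational(1, 2))) ≈ Mul(7.2801, I))
Mul(Add(Function('X')(0), -48), d) = Mul(Add(-4, -48), Mul(I, Pow(53, Rational(1, 2)))) = Mul(-52, Mul(I, Pow(53, Rational(1, 2)))) = Mul(-52, I, Pow(53, Rational(1, 2)))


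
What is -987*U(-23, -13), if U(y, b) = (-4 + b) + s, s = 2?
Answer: 14805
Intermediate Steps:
U(y, b) = -2 + b (U(y, b) = (-4 + b) + 2 = -2 + b)
-987*U(-23, -13) = -987*(-2 - 13) = -987*(-15) = 14805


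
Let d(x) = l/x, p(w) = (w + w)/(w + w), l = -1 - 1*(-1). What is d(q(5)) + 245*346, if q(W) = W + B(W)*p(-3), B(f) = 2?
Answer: 84770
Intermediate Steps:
l = 0 (l = -1 + 1 = 0)
p(w) = 1 (p(w) = (2*w)/((2*w)) = (2*w)*(1/(2*w)) = 1)
q(W) = 2 + W (q(W) = W + 2*1 = W + 2 = 2 + W)
d(x) = 0 (d(x) = 0/x = 0)
d(q(5)) + 245*346 = 0 + 245*346 = 0 + 84770 = 84770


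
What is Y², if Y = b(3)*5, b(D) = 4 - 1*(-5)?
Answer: 2025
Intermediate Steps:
b(D) = 9 (b(D) = 4 + 5 = 9)
Y = 45 (Y = 9*5 = 45)
Y² = 45² = 2025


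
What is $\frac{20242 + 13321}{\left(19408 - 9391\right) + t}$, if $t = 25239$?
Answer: $\frac{33563}{35256} \approx 0.95198$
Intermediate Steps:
$\frac{20242 + 13321}{\left(19408 - 9391\right) + t} = \frac{20242 + 13321}{\left(19408 - 9391\right) + 25239} = \frac{33563}{\left(19408 - 9391\right) + 25239} = \frac{33563}{10017 + 25239} = \frac{33563}{35256}$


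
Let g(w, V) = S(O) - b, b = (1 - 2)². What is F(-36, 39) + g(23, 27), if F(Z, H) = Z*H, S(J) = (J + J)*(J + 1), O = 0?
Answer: -1405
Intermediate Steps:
S(J) = 2*J*(1 + J) (S(J) = (2*J)*(1 + J) = 2*J*(1 + J))
b = 1 (b = (-1)² = 1)
g(w, V) = -1 (g(w, V) = 2*0*(1 + 0) - 1*1 = 2*0*1 - 1 = 0 - 1 = -1)
F(Z, H) = H*Z
F(-36, 39) + g(23, 27) = 39*(-36) - 1 = -1404 - 1 = -1405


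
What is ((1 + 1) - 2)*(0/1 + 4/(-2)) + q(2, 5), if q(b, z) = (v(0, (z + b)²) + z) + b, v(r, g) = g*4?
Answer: 203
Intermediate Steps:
v(r, g) = 4*g
q(b, z) = b + z + 4*(b + z)² (q(b, z) = (4*(z + b)² + z) + b = (4*(b + z)² + z) + b = (z + 4*(b + z)²) + b = b + z + 4*(b + z)²)
((1 + 1) - 2)*(0/1 + 4/(-2)) + q(2, 5) = ((1 + 1) - 2)*(0/1 + 4/(-2)) + (2 + 5 + 4*(2 + 5)²) = (2 - 2)*(0*1 + 4*(-½)) + (2 + 5 + 4*7²) = 0*(0 - 2) + (2 + 5 + 4*49) = 0*(-2) + (2 + 5 + 196) = 0 + 203 = 203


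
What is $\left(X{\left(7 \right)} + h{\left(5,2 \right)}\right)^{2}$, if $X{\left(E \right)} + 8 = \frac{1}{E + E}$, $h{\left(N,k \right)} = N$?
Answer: $\frac{1681}{196} \approx 8.5765$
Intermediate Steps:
$X{\left(E \right)} = -8 + \frac{1}{2 E}$ ($X{\left(E \right)} = -8 + \frac{1}{E + E} = -8 + \frac{1}{2 E}$)
$\left(X{\left(7 \right)} + h{\left(5,2 \right)}\right)^{2} = \left(\left(-8 + \frac{1}{2 \cdot 7}\right) + 5\right)^{2} = \left(\left(-8 + \frac{1}{2} \cdot \frac{1}{7}\right) + 5\right)^{2} = \left(\left(-8 + \frac{1}{14}\right) + 5\right)^{2} = \left(- \frac{111}{14} + 5\right)^{2} = \left(- \frac{41}{14}\right)^{2} = \frac{1681}{196}$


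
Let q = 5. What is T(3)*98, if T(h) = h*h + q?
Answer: 1372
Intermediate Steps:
T(h) = 5 + h² (T(h) = h*h + 5 = h² + 5 = 5 + h²)
T(3)*98 = (5 + 3²)*98 = (5 + 9)*98 = 14*98 = 1372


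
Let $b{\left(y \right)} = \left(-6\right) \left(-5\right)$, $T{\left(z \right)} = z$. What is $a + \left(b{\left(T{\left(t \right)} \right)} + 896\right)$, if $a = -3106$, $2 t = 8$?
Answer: $-2180$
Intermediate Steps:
$t = 4$ ($t = \frac{1}{2} \cdot 8 = 4$)
$b{\left(y \right)} = 30$
$a + \left(b{\left(T{\left(t \right)} \right)} + 896\right) = -3106 + \left(30 + 896\right) = -3106 + 926 = -2180$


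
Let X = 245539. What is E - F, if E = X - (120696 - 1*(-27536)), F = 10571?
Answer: 86736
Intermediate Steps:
E = 97307 (E = 245539 - (120696 - 1*(-27536)) = 245539 - (120696 + 27536) = 245539 - 1*148232 = 245539 - 148232 = 97307)
E - F = 97307 - 1*10571 = 97307 - 10571 = 86736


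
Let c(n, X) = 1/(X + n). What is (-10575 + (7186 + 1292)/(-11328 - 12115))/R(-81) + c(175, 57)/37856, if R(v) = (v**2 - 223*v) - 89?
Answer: -311051978735453/721645516417280 ≈ -0.43103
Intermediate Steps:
R(v) = -89 + v**2 - 223*v
(-10575 + (7186 + 1292)/(-11328 - 12115))/R(-81) + c(175, 57)/37856 = (-10575 + (7186 + 1292)/(-11328 - 12115))/(-89 + (-81)**2 - 223*(-81)) + 1/((57 + 175)*37856) = (-10575 + 8478/(-23443))/(-89 + 6561 + 18063) + (1/37856)/232 = (-10575 + 8478*(-1/23443))/24535 + (1/232)*(1/37856) = (-10575 - 8478/23443)*(1/24535) + 1/8782592 = -247918203/23443*1/24535 + 1/8782592 = -247918203/575174005 + 1/8782592 = -311051978735453/721645516417280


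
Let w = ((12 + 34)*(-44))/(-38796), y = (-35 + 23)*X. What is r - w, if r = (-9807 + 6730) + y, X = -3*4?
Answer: -28447673/9699 ≈ -2933.1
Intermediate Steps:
X = -12
y = 144 (y = (-35 + 23)*(-12) = -12*(-12) = 144)
r = -2933 (r = (-9807 + 6730) + 144 = -3077 + 144 = -2933)
w = 506/9699 (w = (46*(-44))*(-1/38796) = -2024*(-1/38796) = 506/9699 ≈ 0.052170)
r - w = -2933 - 1*506/9699 = -2933 - 506/9699 = -28447673/9699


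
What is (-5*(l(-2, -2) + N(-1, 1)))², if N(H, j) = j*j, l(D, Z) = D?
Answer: 25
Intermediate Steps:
N(H, j) = j²
(-5*(l(-2, -2) + N(-1, 1)))² = (-5*(-2 + 1²))² = (-5*(-2 + 1))² = (-5*(-1))² = 5² = 25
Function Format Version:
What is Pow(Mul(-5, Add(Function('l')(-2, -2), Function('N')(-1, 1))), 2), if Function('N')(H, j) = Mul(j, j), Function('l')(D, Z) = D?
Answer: 25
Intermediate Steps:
Function('N')(H, j) = Pow(j, 2)
Pow(Mul(-5, Add(Function('l')(-2, -2), Function('N')(-1, 1))), 2) = Pow(Mul(-5, Add(-2, Pow(1, 2))), 2) = Pow(Mul(-5, Add(-2, 1)), 2) = Pow(Mul(-5, -1), 2) = Pow(5, 2) = 25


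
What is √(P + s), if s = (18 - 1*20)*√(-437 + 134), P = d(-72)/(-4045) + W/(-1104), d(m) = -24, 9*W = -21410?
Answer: √(24238012406970 - 22435085095200*I*√303)/3349260 ≈ 4.3036 - 4.0448*I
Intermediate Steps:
W = -21410/9 (W = (⅑)*(-21410) = -21410/9 ≈ -2378.9)
P = 43420957/20095560 (P = -24/(-4045) - 21410/9/(-1104) = -24*(-1/4045) - 21410/9*(-1/1104) = 24/4045 + 10705/4968 = 43420957/20095560 ≈ 2.1607)
s = -2*I*√303 (s = (18 - 20)*√(-303) = -2*I*√303 ≈ -34.814*I)
√(P + s) = √(43420957/20095560 - 2*I*√303)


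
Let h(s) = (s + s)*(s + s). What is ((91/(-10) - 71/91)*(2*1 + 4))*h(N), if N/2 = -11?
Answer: -52219728/455 ≈ -1.1477e+5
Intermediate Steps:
N = -22 (N = 2*(-11) = -22)
h(s) = 4*s² (h(s) = (2*s)*(2*s) = 4*s²)
((91/(-10) - 71/91)*(2*1 + 4))*h(N) = ((91/(-10) - 71/91)*(2*1 + 4))*(4*(-22)²) = ((91*(-⅒) - 71*1/91)*(2 + 4))*(4*484) = ((-91/10 - 71/91)*6)*1936 = -8991/910*6*1936 = -26973/455*1936 = -52219728/455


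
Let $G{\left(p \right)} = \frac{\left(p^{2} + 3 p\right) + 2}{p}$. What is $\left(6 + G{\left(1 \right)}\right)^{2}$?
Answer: $144$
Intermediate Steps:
$G{\left(p \right)} = \frac{2 + p^{2} + 3 p}{p}$
$\left(6 + G{\left(1 \right)}\right)^{2} = \left(6 + \left(3 + 1 + \frac{2}{1}\right)\right)^{2} = \left(6 + \left(3 + 1 + 2 \cdot 1\right)\right)^{2} = \left(6 + \left(3 + 1 + 2\right)\right)^{2} = \left(6 + 6\right)^{2} = 12^{2} = 144$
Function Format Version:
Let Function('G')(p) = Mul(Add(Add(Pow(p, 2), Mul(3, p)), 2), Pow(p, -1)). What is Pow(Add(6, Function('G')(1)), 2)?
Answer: 144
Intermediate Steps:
Function('G')(p) = Mul(Pow(p, -1), Add(2, Pow(p, 2), Mul(3, p))) (Function('G')(p) = Mul(Add(2, Pow(p, 2), Mul(3, p)), Pow(p, -1)) = Mul(Pow(p, -1), Add(2, Pow(p, 2), Mul(3, p))))
Pow(Add(6, Function('G')(1)), 2) = Pow(Add(6, Add(3, 1, Mul(2, Pow(1, -1)))), 2) = Pow(Add(6, Add(3, 1, Mul(2, 1))), 2) = Pow(Add(6, Add(3, 1, 2)), 2) = Pow(Add(6, 6), 2) = Pow(12, 2) = 144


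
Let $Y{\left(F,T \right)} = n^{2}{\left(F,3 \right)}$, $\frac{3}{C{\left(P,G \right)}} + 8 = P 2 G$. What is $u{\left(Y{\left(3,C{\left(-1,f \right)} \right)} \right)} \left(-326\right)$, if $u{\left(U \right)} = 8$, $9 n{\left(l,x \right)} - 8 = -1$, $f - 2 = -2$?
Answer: $-2608$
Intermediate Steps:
$f = 0$ ($f = 2 - 2 = 0$)
$C{\left(P,G \right)} = \frac{3}{-8 + 2 G P}$ ($C{\left(P,G \right)} = \frac{3}{-8 + P 2 G} = \frac{3}{-8 + 2 P G} = \frac{3}{-8 + 2 G P}$)
$n{\left(l,x \right)} = \frac{7}{9}$ ($n{\left(l,x \right)} = \frac{8}{9} + \frac{1}{9} \left(-1\right) = \frac{8}{9} - \frac{1}{9} = \frac{7}{9}$)
$Y{\left(F,T \right)} = \frac{49}{81}$ ($Y{\left(F,T \right)} = \left(\frac{7}{9}\right)^{2} = \frac{49}{81}$)
$u{\left(Y{\left(3,C{\left(-1,f \right)} \right)} \right)} \left(-326\right) = 8 \left(-326\right) = -2608$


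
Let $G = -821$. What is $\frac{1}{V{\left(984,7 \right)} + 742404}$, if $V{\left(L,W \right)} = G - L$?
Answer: $\frac{1}{740599} \approx 1.3503 \cdot 10^{-6}$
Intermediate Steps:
$V{\left(L,W \right)} = -821 - L$
$\frac{1}{V{\left(984,7 \right)} + 742404} = \frac{1}{\left(-821 - 984\right) + 742404} = \frac{1}{-1805 + 742404} = \frac{1}{740599}$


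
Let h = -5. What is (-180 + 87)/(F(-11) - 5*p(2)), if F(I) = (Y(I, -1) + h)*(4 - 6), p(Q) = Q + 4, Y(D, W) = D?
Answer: -93/2 ≈ -46.500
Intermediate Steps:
p(Q) = 4 + Q
F(I) = 10 - 2*I (F(I) = (I - 5)*(4 - 6) = (-5 + I)*(-2) = 10 - 2*I)
(-180 + 87)/(F(-11) - 5*p(2)) = (-180 + 87)/((10 - 2*(-11)) - 5*(4 + 2)) = -93/((10 + 22) - 5*6) = -93/(32 - 30) = -93/2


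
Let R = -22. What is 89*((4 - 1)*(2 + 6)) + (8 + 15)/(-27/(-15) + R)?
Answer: 215621/101 ≈ 2134.9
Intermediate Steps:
89*((4 - 1)*(2 + 6)) + (8 + 15)/(-27/(-15) + R) = 89*((4 - 1)*(2 + 6)) + (8 + 15)/(-27/(-15) - 22) = 89*(3*8) + 23/(-27*(-1/15) - 22) = 89*24 + 23/(9/5 - 22) = 2136 + 23/(-101/5) = 2136 + 23*(-5/101) = 2136 - 115/101 = 215621/101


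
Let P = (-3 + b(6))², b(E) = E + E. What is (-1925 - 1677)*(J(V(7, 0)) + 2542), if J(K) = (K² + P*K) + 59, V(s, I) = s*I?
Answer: -9368802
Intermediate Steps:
b(E) = 2*E
P = 81 (P = (-3 + 2*6)² = (-3 + 12)² = 9² = 81)
V(s, I) = I*s
J(K) = 59 + K² + 81*K (J(K) = (K² + 81*K) + 59 = 59 + K² + 81*K)
(-1925 - 1677)*(J(V(7, 0)) + 2542) = (-1925 - 1677)*((59 + (0*7)² + 81*(0*7)) + 2542) = -3602*((59 + 0² + 81*0) + 2542) = -3602*((59 + 0 + 0) + 2542) = -3602*(59 + 2542) = -3602*2601 = -9368802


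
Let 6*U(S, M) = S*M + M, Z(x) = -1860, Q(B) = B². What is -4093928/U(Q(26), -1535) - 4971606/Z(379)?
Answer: 34747708891/12886018 ≈ 2696.5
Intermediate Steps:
U(S, M) = M/6 + M*S/6 (U(S, M) = (S*M + M)/6 = (M*S + M)/6 = (M + M*S)/6 = M/6 + M*S/6)
-4093928/U(Q(26), -1535) - 4971606/Z(379) = -4093928*(-6/(1535*(1 + 26²))) - 4971606/(-1860) = -4093928*(-6/(1535*(1 + 676))) - 4971606*(-1/1860) = -4093928/((⅙)*(-1535)*677) + 828601/310 = -4093928/(-1039195/6) + 828601/310 = -4093928*(-6/1039195) + 828601/310 = 24563568/1039195 + 828601/310 = 34747708891/12886018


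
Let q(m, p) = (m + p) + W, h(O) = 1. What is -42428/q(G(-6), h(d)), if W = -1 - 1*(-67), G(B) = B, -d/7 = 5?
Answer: -42428/61 ≈ -695.54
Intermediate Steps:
d = -35 (d = -7*5 = -35)
W = 66 (W = -1 + 67 = 66)
q(m, p) = 66 + m + p (q(m, p) = (m + p) + 66 = 66 + m + p)
-42428/q(G(-6), h(d)) = -42428/(66 - 6 + 1) = -42428/61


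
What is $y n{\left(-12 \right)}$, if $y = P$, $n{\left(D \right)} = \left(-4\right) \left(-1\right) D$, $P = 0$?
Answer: $0$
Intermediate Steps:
$n{\left(D \right)} = 4 D$
$y = 0$
$y n{\left(-12 \right)} = 0 \cdot 4 \left(-12\right) = 0 \left(-48\right) = 0$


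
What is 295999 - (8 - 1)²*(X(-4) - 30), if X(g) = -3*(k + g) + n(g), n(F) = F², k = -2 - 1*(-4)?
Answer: 296391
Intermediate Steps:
k = 2 (k = -2 + 4 = 2)
X(g) = -6 + g² - 3*g (X(g) = -3*(2 + g) + g² = (-6 - 3*g) + g² = -6 + g² - 3*g)
295999 - (8 - 1)²*(X(-4) - 30) = 295999 - (8 - 1)²*((-6 + (-4)² - 3*(-4)) - 30) = 295999 - 7²*((-6 + 16 + 12) - 30) = 295999 - 49*(22 - 30) = 295999 - 49*(-8) = 295999 - 1*(-392) = 295999 + 392 = 296391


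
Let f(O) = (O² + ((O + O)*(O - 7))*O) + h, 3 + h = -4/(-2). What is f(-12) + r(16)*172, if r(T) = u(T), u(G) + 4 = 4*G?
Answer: 4991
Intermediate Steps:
u(G) = -4 + 4*G
h = -1 (h = -3 - 4/(-2) = -3 - 4*(-½) = -3 + 2 = -1)
r(T) = -4 + 4*T
f(O) = -1 + O² + 2*O²*(-7 + O) (f(O) = (O² + ((O + O)*(O - 7))*O) - 1 = (O² + ((2*O)*(-7 + O))*O) - 1 = (O² + (2*O*(-7 + O))*O) - 1 = (O² + 2*O²*(-7 + O)) - 1 = -1 + O² + 2*O²*(-7 + O))
f(-12) + r(16)*172 = (-1 - 13*(-12)² + 2*(-12)³) + (-4 + 4*16)*172 = (-1 - 13*144 + 2*(-1728)) + (-4 + 64)*172 = (-1 - 1872 - 3456) + 60*172 = -5329 + 10320 = 4991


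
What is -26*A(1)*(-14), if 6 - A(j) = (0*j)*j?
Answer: 2184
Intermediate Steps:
A(j) = 6 (A(j) = 6 - 0*j*j = 6 - 0*j = 6 - 1*0 = 6 + 0 = 6)
-26*A(1)*(-14) = -26*6*(-14) = -156*(-14) = 2184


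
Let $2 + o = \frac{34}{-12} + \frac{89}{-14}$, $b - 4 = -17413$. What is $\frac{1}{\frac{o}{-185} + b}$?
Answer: $- \frac{777}{13526746} \approx -5.7442 \cdot 10^{-5}$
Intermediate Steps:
$b = -17409$ ($b = 4 - 17413 = -17409$)
$o = - \frac{235}{21}$ ($o = -2 + \left(\frac{34}{-12} + \frac{89}{-14}\right) = -2 + \left(34 \left(- \frac{1}{12}\right) + 89 \left(- \frac{1}{14}\right)\right) = -2 - \frac{193}{21} = - \frac{235}{21} \approx -11.19$)
$\frac{1}{\frac{o}{-185} + b} = \frac{1}{- \frac{235}{21 \left(-185\right)} - 17409} = \frac{1}{\left(- \frac{235}{21}\right) \left(- \frac{1}{185}\right) - 17409} = \frac{1}{\frac{47}{777} - 17409} = \frac{1}{- \frac{13526746}{777}} = - \frac{777}{13526746}$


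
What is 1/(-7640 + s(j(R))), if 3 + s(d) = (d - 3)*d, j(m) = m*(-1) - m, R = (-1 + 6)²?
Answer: -1/4993 ≈ -0.00020028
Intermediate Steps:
R = 25 (R = 5² = 25)
j(m) = -2*m (j(m) = -m - m = -2*m)
s(d) = -3 + d*(-3 + d) (s(d) = -3 + (d - 3)*d = -3 + (-3 + d)*d = -3 + d*(-3 + d))
1/(-7640 + s(j(R))) = 1/(-7640 + (-3 + (-2*25)² - (-6)*25)) = 1/(-7640 + (-3 + (-50)² - 3*(-50))) = 1/(-7640 + (-3 + 2500 + 150)) = 1/(-7640 + 2647) = 1/(-4993) = -1/4993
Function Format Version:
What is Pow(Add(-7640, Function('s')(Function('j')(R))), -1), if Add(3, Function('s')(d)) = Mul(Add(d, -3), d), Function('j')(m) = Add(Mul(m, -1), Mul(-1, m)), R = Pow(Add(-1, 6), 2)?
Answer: Rational(-1, 4993) ≈ -0.00020028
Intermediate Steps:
R = 25 (R = Pow(5, 2) = 25)
Function('j')(m) = Mul(-2, m) (Function('j')(m) = Add(Mul(-1, m), Mul(-1, m)) = Mul(-2, m))
Function('s')(d) = Add(-3, Mul(d, Add(-3, d))) (Function('s')(d) = Add(-3, Mul(Add(d, -3), d)) = Add(-3, Mul(Add(-3, d), d)) = Add(-3, Mul(d, Add(-3, d))))
Pow(Add(-7640, Function('s')(Function('j')(R))), -1) = Pow(Add(-7640, Add(-3, Pow(Mul(-2, 25), 2), Mul(-3, Mul(-2, 25)))), -1) = Pow(Add(-7640, Add(-3, Pow(-50, 2), Mul(-3, -50))), -1) = Pow(Add(-7640, Add(-3, 2500, 150)), -1) = Pow(Add(-7640, 2647), -1) = Pow(-4993, -1) = Rational(-1, 4993)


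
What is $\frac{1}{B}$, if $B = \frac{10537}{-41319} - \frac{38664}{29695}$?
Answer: $- \frac{1226967705}{1910454031} \approx -0.64224$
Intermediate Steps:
$B = - \frac{1910454031}{1226967705}$ ($B = 10537 \left(- \frac{1}{41319}\right) - \frac{38664}{29695} = - \frac{10537}{41319} - \frac{38664}{29695} = - \frac{1910454031}{1226967705} \approx -1.5571$)
$\frac{1}{B} = \frac{1}{- \frac{1910454031}{1226967705}} = - \frac{1226967705}{1910454031}$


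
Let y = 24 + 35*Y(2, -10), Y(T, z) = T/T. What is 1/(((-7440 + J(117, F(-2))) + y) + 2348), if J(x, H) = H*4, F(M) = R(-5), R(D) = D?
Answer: -1/5053 ≈ -0.00019790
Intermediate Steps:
F(M) = -5
Y(T, z) = 1
J(x, H) = 4*H
y = 59 (y = 24 + 35*1 = 24 + 35 = 59)
1/(((-7440 + J(117, F(-2))) + y) + 2348) = 1/(((-7440 + 4*(-5)) + 59) + 2348) = 1/(((-7440 - 20) + 59) + 2348) = 1/((-7460 + 59) + 2348) = 1/(-7401 + 2348) = 1/(-5053) = -1/5053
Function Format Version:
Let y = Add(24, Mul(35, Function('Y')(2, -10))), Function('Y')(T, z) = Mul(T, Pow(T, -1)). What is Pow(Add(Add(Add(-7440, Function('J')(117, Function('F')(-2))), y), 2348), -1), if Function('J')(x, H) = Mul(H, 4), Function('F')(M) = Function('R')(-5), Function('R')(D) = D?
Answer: Rational(-1, 5053) ≈ -0.00019790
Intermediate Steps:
Function('F')(M) = -5
Function('Y')(T, z) = 1
Function('J')(x, H) = Mul(4, H)
y = 59 (y = Add(24, Mul(35, 1)) = Add(24, 35) = 59)
Pow(Add(Add(Add(-7440, Function('J')(117, Function('F')(-2))), y), 2348), -1) = Pow(Add(Add(Add(-7440, Mul(4, -5)), 59), 2348), -1) = Pow(Add(Add(Add(-7440, -20), 59), 2348), -1) = Pow(Add(Add(-7460, 59), 2348), -1) = Pow(Add(-7401, 2348), -1) = Pow(-5053, -1) = Rational(-1, 5053)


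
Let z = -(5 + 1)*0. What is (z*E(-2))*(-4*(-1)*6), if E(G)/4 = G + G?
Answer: 0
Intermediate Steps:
E(G) = 8*G (E(G) = 4*(G + G) = 4*(2*G) = 8*G)
z = 0 (z = -6*0 = -1*0 = 0)
(z*E(-2))*(-4*(-1)*6) = (0*(8*(-2)))*(-4*(-1)*6) = (0*(-16))*(4*6) = 0*24 = 0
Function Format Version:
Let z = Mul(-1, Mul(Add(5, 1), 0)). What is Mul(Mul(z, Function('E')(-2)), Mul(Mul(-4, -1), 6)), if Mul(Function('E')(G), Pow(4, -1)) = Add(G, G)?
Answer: 0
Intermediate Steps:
Function('E')(G) = Mul(8, G) (Function('E')(G) = Mul(4, Add(G, G)) = Mul(4, Mul(2, G)) = Mul(8, G))
z = 0 (z = Mul(-1, Mul(6, 0)) = Mul(-1, 0) = 0)
Mul(Mul(z, Function('E')(-2)), Mul(Mul(-4, -1), 6)) = Mul(Mul(0, Mul(8, -2)), Mul(Mul(-4, -1), 6)) = Mul(Mul(0, -16), Mul(4, 6)) = Mul(0, 24) = 0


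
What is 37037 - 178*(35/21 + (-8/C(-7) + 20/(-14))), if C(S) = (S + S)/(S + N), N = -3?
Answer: 798247/21 ≈ 38012.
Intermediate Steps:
C(S) = 2*S/(-3 + S) (C(S) = (S + S)/(S - 3) = (2*S)/(-3 + S) = 2*S/(-3 + S))
37037 - 178*(35/21 + (-8/C(-7) + 20/(-14))) = 37037 - 178*(35/21 + (-8/(2*(-7)/(-3 - 7)) + 20/(-14))) = 37037 - 178*(35*(1/21) + (-8/(2*(-7)/(-10)) + 20*(-1/14))) = 37037 - 178*(5/3 + (-8/(2*(-7)*(-1/10)) - 10/7)) = 37037 - 178*(5/3 + (-8/7/5 - 10/7)) = 37037 - 178*(5/3 + (-8*5/7 - 10/7)) = 37037 - 178*(5/3 + (-40/7 - 10/7)) = 37037 - 178*(5/3 - 50/7) = 37037 - 178*(-115)/21 = 37037 - 1*(-20470/21) = 37037 + 20470/21 = 798247/21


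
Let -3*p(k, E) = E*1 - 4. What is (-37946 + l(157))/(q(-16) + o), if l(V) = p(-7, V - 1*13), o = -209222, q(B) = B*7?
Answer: 56989/314001 ≈ 0.18149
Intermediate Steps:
q(B) = 7*B
p(k, E) = 4/3 - E/3 (p(k, E) = -(E*1 - 4)/3 = -(E - 4)/3 = -(-4 + E)/3 = 4/3 - E/3)
l(V) = 17/3 - V/3 (l(V) = 4/3 - (V - 1*13)/3 = 4/3 - (V - 13)/3 = 4/3 - (-13 + V)/3 = 4/3 + (13/3 - V/3) = 17/3 - V/3)
(-37946 + l(157))/(q(-16) + o) = (-37946 + (17/3 - ⅓*157))/(7*(-16) - 209222) = (-37946 + (17/3 - 157/3))/(-112 - 209222) = (-37946 - 140/3)/(-209334) = -113978/3*(-1/209334) = 56989/314001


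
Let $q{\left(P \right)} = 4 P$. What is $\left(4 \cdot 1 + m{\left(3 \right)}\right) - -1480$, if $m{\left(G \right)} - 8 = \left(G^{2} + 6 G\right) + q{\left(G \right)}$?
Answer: $1531$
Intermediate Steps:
$m{\left(G \right)} = 8 + G^{2} + 10 G$ ($m{\left(G \right)} = 8 + \left(\left(G^{2} + 6 G\right) + 4 G\right) = 8 + \left(G^{2} + 10 G\right) = 8 + G^{2} + 10 G$)
$\left(4 \cdot 1 + m{\left(3 \right)}\right) - -1480 = \left(4 \cdot 1 + \left(8 + 3^{2} + 10 \cdot 3\right)\right) - -1480 = \left(4 + \left(8 + 9 + 30\right)\right) + 1480 = \left(4 + 47\right) + 1480 = 51 + 1480 = 1531$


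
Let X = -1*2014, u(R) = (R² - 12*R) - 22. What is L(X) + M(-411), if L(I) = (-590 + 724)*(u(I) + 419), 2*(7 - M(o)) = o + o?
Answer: 546822392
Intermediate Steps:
M(o) = 7 - o (M(o) = 7 - (o + o)/2 = 7 - o)
u(R) = -22 + R² - 12*R
X = -2014
L(I) = 53198 - 1608*I + 134*I² (L(I) = (-590 + 724)*((-22 + I² - 12*I) + 419) = 134*(397 + I² - 12*I) = 53198 - 1608*I + 134*I²)
L(X) + M(-411) = (53198 - 1608*(-2014) + 134*(-2014)²) + (7 - 1*(-411)) = (53198 + 3238512 + 134*4056196) + (7 + 411) = (53198 + 3238512 + 543530264) + 418 = 546821974 + 418 = 546822392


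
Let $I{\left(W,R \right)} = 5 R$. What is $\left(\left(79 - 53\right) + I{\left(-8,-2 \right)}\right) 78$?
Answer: $1248$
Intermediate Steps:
$\left(\left(79 - 53\right) + I{\left(-8,-2 \right)}\right) 78 = \left(\left(79 - 53\right) + 5 \left(-2\right)\right) 78 = \left(\left(79 - 53\right) - 10\right) 78 = \left(26 - 10\right) 78 = 16 \cdot 78 = 1248$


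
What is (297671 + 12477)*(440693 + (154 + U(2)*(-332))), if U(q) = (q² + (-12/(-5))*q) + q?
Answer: 678078743436/5 ≈ 1.3562e+11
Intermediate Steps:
U(q) = q² + 17*q/5 (U(q) = (q² + (-12*(-⅕))*q) + q = (q² + 12*q/5) + q = q² + 17*q/5)
(297671 + 12477)*(440693 + (154 + U(2)*(-332))) = (297671 + 12477)*(440693 + (154 + ((⅕)*2*(17 + 5*2))*(-332))) = 310148*(440693 + (154 + ((⅕)*2*(17 + 10))*(-332))) = 310148*(440693 + (154 + ((⅕)*2*27)*(-332))) = 310148*(440693 + (154 + (54/5)*(-332))) = 310148*(440693 + (154 - 17928/5)) = 310148*(440693 - 17158/5) = 310148*(2186307/5) = 678078743436/5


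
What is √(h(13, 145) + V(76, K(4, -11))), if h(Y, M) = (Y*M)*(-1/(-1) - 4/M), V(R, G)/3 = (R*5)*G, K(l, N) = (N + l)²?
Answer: √57693 ≈ 240.19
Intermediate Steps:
V(R, G) = 15*G*R (V(R, G) = 3*((R*5)*G) = 3*((5*R)*G) = 3*(5*G*R) = 15*G*R)
h(Y, M) = M*Y*(1 - 4/M) (h(Y, M) = (M*Y)*(-1*(-1) - 4/M) = (M*Y)*(1 - 4/M) = M*Y*(1 - 4/M))
√(h(13, 145) + V(76, K(4, -11))) = √(13*(-4 + 145) + 15*(-11 + 4)²*76) = √(13*141 + 15*(-7)²*76) = √(1833 + 15*49*76) = √(1833 + 55860) = √57693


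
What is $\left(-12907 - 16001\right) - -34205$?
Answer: $5297$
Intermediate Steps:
$\left(-12907 - 16001\right) - -34205 = -28908 + 34205 = 5297$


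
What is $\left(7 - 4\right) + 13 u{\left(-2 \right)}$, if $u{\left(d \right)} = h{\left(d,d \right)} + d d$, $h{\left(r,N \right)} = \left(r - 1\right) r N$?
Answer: $-101$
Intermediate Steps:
$h{\left(r,N \right)} = N r \left(-1 + r\right)$ ($h{\left(r,N \right)} = \left(r - 1\right) r N = \left(-1 + r\right) r N = r \left(-1 + r\right) N = N r \left(-1 + r\right)$)
$u{\left(d \right)} = d^{2} + d^{2} \left(-1 + d\right)$ ($u{\left(d \right)} = d d \left(-1 + d\right) + d d = d^{2} \left(-1 + d\right) + d^{2} = d^{2} + d^{2} \left(-1 + d\right)$)
$\left(7 - 4\right) + 13 u{\left(-2 \right)} = \left(7 - 4\right) + 13 \left(-2\right)^{3} = \left(7 - 4\right) + 13 \left(-8\right) = 3 - 104 = -101$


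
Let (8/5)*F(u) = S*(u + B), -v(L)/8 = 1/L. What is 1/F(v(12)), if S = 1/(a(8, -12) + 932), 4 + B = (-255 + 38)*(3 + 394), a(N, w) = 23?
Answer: -4584/258461 ≈ -0.017736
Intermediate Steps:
v(L) = -8/L
B = -86153 (B = -4 + (-255 + 38)*(3 + 394) = -4 - 217*397 = -4 - 86149 = -86153)
S = 1/955 (S = 1/(23 + 932) = 1/955 ≈ 0.0010471)
F(u) = -86153/1528 + u/1528 (F(u) = 5*((u - 86153)/955)/8 = 5*((-86153 + u)/955)/8 = 5*(-86153/955 + u/955)/8 = -86153/1528 + u/1528)
1/F(v(12)) = 1/(-86153/1528 + (-8/12)/1528) = 1/(-86153/1528 + (-8*1/12)/1528) = 1/(-86153/1528 + (1/1528)*(-⅔)) = 1/(-86153/1528 - 1/2292) = 1/(-258461/4584) = -4584/258461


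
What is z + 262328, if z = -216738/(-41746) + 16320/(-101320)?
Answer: 815875925285/3110077 ≈ 2.6233e+5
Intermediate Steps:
z = 15646029/3110077 (z = -216738*(-1/41746) + 16320*(-1/101320) = 108369/20873 - 24/149 = 15646029/3110077 ≈ 5.0308)
z + 262328 = 15646029/3110077 + 262328 = 815875925285/3110077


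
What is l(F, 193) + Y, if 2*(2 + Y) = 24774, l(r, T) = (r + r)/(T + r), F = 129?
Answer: 1994114/161 ≈ 12386.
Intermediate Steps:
l(r, T) = 2*r/(T + r) (l(r, T) = (2*r)/(T + r) = 2*r/(T + r))
Y = 12385 (Y = -2 + (½)*24774 = -2 + 12387 = 12385)
l(F, 193) + Y = 2*129/(193 + 129) + 12385 = 2*129/322 + 12385 = 2*129*(1/322) + 12385 = 129/161 + 12385 = 1994114/161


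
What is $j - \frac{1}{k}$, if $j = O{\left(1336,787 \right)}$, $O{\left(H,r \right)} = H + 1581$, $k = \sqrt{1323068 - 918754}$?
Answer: $2917 - \frac{\sqrt{404314}}{404314} \approx 2917.0$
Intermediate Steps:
$k = \sqrt{404314} \approx 635.86$
$O{\left(H,r \right)} = 1581 + H$
$j = 2917$ ($j = 1581 + 1336 = 2917$)
$j - \frac{1}{k} = 2917 - \frac{1}{\sqrt{404314}} = 2917 - \frac{\sqrt{404314}}{404314}$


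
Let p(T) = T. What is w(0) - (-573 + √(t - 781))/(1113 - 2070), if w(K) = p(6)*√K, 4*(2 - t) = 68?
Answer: -191/319 + 2*I*√199/957 ≈ -0.59875 + 0.029481*I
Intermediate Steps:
t = -15 (t = 2 - ¼*68 = 2 - 17 = -15)
w(K) = 6*√K
w(0) - (-573 + √(t - 781))/(1113 - 2070) = 6*√0 - (-573 + √(-15 - 781))/(1113 - 2070) = 6*0 - (-573 + √(-796))/(-957) = 0 - (-573 + 2*I*√199)*(-1)/957 = 0 - (191/319 - 2*I*√199/957) = 0 + (-191/319 + 2*I*√199/957) = -191/319 + 2*I*√199/957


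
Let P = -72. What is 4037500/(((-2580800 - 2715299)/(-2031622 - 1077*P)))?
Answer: 7889589925000/5296099 ≈ 1.4897e+6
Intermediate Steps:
4037500/(((-2580800 - 2715299)/(-2031622 - 1077*P))) = 4037500/(((-2580800 - 2715299)/(-2031622 - 1077*(-72)))) = 4037500/((-5296099/(-2031622 + 77544))) = 4037500/((-5296099/(-1954078))) = 4037500/((-5296099*(-1/1954078))) = 4037500/(5296099/1954078) = 4037500*(1954078/5296099) = 7889589925000/5296099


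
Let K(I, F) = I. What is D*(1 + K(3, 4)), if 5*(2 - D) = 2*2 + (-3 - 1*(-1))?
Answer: 32/5 ≈ 6.4000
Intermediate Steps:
D = 8/5 (D = 2 - (2*2 + (-3 - 1*(-1)))/5 = 2 - (4 + (-3 + 1))/5 = 2 - (4 - 2)/5 = 2 - ⅕*2 = 2 - ⅖ = 8/5 ≈ 1.6000)
D*(1 + K(3, 4)) = 8*(1 + 3)/5 = (8/5)*4 = 32/5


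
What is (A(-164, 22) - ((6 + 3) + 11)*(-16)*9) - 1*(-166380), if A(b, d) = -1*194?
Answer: 169066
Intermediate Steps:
A(b, d) = -194
(A(-164, 22) - ((6 + 3) + 11)*(-16)*9) - 1*(-166380) = (-194 - ((6 + 3) + 11)*(-16)*9) - 1*(-166380) = (-194 - (9 + 11)*(-16)*9) + 166380 = (-194 - 20*(-16)*9) + 166380 = (-194 - (-320)*9) + 166380 = (-194 - 1*(-2880)) + 166380 = (-194 + 2880) + 166380 = 2686 + 166380 = 169066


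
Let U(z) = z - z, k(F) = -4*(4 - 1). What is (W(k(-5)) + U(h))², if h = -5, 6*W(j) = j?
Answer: 4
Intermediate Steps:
k(F) = -12 (k(F) = -4*3 = -12)
W(j) = j/6
U(z) = 0
(W(k(-5)) + U(h))² = ((⅙)*(-12) + 0)² = (-2 + 0)² = (-2)² = 4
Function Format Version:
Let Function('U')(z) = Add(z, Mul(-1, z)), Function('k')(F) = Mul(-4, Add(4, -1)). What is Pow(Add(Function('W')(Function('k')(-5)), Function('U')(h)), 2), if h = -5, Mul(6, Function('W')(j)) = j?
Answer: 4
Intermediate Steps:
Function('k')(F) = -12 (Function('k')(F) = Mul(-4, 3) = -12)
Function('W')(j) = Mul(Rational(1, 6), j)
Function('U')(z) = 0
Pow(Add(Function('W')(Function('k')(-5)), Function('U')(h)), 2) = Pow(Add(Mul(Rational(1, 6), -12), 0), 2) = Pow(Add(-2, 0), 2) = Pow(-2, 2) = 4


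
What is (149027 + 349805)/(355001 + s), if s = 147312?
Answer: 498832/502313 ≈ 0.99307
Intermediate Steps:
(149027 + 349805)/(355001 + s) = (149027 + 349805)/(355001 + 147312) = 498832/502313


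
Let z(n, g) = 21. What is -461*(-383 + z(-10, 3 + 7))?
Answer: 166882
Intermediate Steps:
-461*(-383 + z(-10, 3 + 7)) = -461*(-383 + 21) = -461*(-362) = 166882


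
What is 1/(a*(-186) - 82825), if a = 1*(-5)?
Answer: -1/81895 ≈ -1.2211e-5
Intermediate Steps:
a = -5
1/(a*(-186) - 82825) = 1/(-5*(-186) - 82825) = 1/(930 - 82825) = 1/(-81895) = -1/81895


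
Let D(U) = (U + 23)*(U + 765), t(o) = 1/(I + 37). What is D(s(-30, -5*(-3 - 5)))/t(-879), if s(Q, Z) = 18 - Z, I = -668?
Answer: -468833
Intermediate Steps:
t(o) = -1/631 (t(o) = 1/(-668 + 37) = 1/(-631) = -1/631)
D(U) = (23 + U)*(765 + U)
D(s(-30, -5*(-3 - 5)))/t(-879) = (17595 + (18 - (-5)*(-3 - 5))**2 + 788*(18 - (-5)*(-3 - 5)))/(-1/631) = (17595 + (18 - (-5)*(-8))**2 + 788*(18 - (-5)*(-8)))*(-631) = (17595 + (18 - 1*40)**2 + 788*(18 - 1*40))*(-631) = (17595 + (18 - 40)**2 + 788*(18 - 40))*(-631) = (17595 + (-22)**2 + 788*(-22))*(-631) = (17595 + 484 - 17336)*(-631) = 743*(-631) = -468833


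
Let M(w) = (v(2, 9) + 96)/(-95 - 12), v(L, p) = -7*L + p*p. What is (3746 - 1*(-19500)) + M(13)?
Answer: 2487159/107 ≈ 23244.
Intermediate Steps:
v(L, p) = p² - 7*L (v(L, p) = -7*L + p² = p² - 7*L)
M(w) = -163/107 (M(w) = ((9² - 7*2) + 96)/(-95 - 12) = ((81 - 14) + 96)/(-107) = (67 + 96)*(-1/107) = 163*(-1/107) = -163/107)
(3746 - 1*(-19500)) + M(13) = (3746 - 1*(-19500)) - 163/107 = (3746 + 19500) - 163/107 = 23246 - 163/107 = 2487159/107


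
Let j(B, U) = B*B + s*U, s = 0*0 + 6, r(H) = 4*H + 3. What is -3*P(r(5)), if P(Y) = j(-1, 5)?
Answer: -93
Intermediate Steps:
r(H) = 3 + 4*H
s = 6 (s = 0 + 6 = 6)
j(B, U) = B**2 + 6*U (j(B, U) = B*B + 6*U = B**2 + 6*U)
P(Y) = 31 (P(Y) = (-1)**2 + 6*5 = 1 + 30 = 31)
-3*P(r(5)) = -3*31 = -93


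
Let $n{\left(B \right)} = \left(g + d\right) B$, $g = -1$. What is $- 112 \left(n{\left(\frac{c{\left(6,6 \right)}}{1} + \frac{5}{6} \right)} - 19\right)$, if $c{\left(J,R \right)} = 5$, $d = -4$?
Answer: $\frac{16184}{3} \approx 5394.7$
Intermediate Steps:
$n{\left(B \right)} = - 5 B$ ($n{\left(B \right)} = \left(-1 - 4\right) B = - 5 B$)
$- 112 \left(n{\left(\frac{c{\left(6,6 \right)}}{1} + \frac{5}{6} \right)} - 19\right) = - 112 \left(- 5 \left(\frac{5}{1} + \frac{5}{6}\right) - 19\right) = - 112 \left(- 5 \left(5 \cdot 1 + 5 \cdot \frac{1}{6}\right) - 19\right) = - 112 \left(- 5 \left(5 + \frac{5}{6}\right) - 19\right) = - 112 \left(\left(-5\right) \frac{35}{6} - 19\right) = - 112 \left(- \frac{175}{6} - 19\right) = \left(-112\right) \left(- \frac{289}{6}\right) = \frac{16184}{3}$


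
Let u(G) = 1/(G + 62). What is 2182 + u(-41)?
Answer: 45823/21 ≈ 2182.0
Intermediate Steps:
u(G) = 1/(62 + G)
2182 + u(-41) = 2182 + 1/(62 - 41) = 2182 + 1/21 = 45823/21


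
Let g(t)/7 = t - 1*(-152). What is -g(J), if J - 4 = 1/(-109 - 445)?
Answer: -604961/554 ≈ -1092.0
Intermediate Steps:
J = 2215/554 (J = 4 + 1/(-109 - 445) = 4 + 1/(-554) = 4 - 1/554 = 2215/554 ≈ 3.9982)
g(t) = 1064 + 7*t (g(t) = 7*(t - 1*(-152)) = 7*(t + 152) = 7*(152 + t) = 1064 + 7*t)
-g(J) = -(1064 + 7*(2215/554)) = -(1064 + 15505/554) = -1*604961/554 = -604961/554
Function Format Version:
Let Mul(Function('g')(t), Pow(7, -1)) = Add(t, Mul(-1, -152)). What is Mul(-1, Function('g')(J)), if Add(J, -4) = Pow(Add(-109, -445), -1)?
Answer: Rational(-604961, 554) ≈ -1092.0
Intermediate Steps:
J = Rational(2215, 554) (J = Add(4, Pow(Add(-109, -445), -1)) = Add(4, Pow(-554, -1)) = Add(4, Rational(-1, 554)) = Rational(2215, 554) ≈ 3.9982)
Function('g')(t) = Add(1064, Mul(7, t)) (Function('g')(t) = Mul(7, Add(t, Mul(-1, -152))) = Mul(7, Add(t, 152)) = Mul(7, Add(152, t)) = Add(1064, Mul(7, t)))
Mul(-1, Function('g')(J)) = Mul(-1, Add(1064, Mul(7, Rational(2215, 554)))) = Mul(-1, Add(1064, Rational(15505, 554))) = Mul(-1, Rational(604961, 554)) = Rational(-604961, 554)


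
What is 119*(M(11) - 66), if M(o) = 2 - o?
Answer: -8925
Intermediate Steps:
119*(M(11) - 66) = 119*((2 - 1*11) - 66) = 119*((2 - 11) - 66) = 119*(-9 - 66) = 119*(-75) = -8925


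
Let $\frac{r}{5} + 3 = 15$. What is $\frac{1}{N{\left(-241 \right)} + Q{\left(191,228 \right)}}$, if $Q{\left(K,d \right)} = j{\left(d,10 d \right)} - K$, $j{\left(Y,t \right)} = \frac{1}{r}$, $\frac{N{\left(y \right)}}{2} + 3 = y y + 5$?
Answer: $\frac{60}{6958501} \approx 8.6225 \cdot 10^{-6}$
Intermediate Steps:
$r = 60$ ($r = -15 + 5 \cdot 15 = -15 + 75 = 60$)
$N{\left(y \right)} = 4 + 2 y^{2}$ ($N{\left(y \right)} = -6 + 2 \left(y y + 5\right) = -6 + 2 \left(y^{2} + 5\right) = -6 + 2 \left(5 + y^{2}\right) = -6 + \left(10 + 2 y^{2}\right) = 4 + 2 y^{2}$)
$j{\left(Y,t \right)} = \frac{1}{60}$
$Q{\left(K,d \right)} = \frac{1}{60} - K$
$\frac{1}{N{\left(-241 \right)} + Q{\left(191,228 \right)}} = \frac{1}{\left(4 + 2 \left(-241\right)^{2}\right) + \left(\frac{1}{60} - 191\right)} = \frac{1}{\left(4 + 2 \cdot 58081\right) + \left(\frac{1}{60} - 191\right)} = \frac{1}{\left(4 + 116162\right) - \frac{11459}{60}} = \frac{1}{116166 - \frac{11459}{60}} = \frac{1}{\frac{6958501}{60}} = \frac{60}{6958501}$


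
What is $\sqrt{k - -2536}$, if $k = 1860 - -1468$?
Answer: $2 \sqrt{1466} \approx 76.577$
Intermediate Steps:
$k = 3328$ ($k = 1860 + 1468 = 3328$)
$\sqrt{k - -2536} = \sqrt{3328 - -2536} = \sqrt{3328 + 2536} = \sqrt{5864} = 2 \sqrt{1466}$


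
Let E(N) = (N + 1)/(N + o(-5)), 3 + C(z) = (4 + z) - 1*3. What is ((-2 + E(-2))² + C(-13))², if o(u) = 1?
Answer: 196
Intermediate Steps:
C(z) = -2 + z (C(z) = -3 + ((4 + z) - 1*3) = -3 + ((4 + z) - 3) = -3 + (1 + z) = -2 + z)
E(N) = 1 (E(N) = (N + 1)/(N + 1) = (1 + N)/(1 + N) = 1)
((-2 + E(-2))² + C(-13))² = ((-2 + 1)² + (-2 - 13))² = ((-1)² - 15)² = (1 - 15)² = (-14)² = 196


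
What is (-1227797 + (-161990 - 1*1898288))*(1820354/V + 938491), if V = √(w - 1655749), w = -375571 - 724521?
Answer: -3085828794825 + 5985460478550*I*√2755841/2755841 ≈ -3.0858e+12 + 3.6055e+9*I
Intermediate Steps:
w = -1100092
V = I*√2755841 (V = √(-1100092 - 1655749) = √(-2755841) = I*√2755841 ≈ 1660.1*I)
(-1227797 + (-161990 - 1*1898288))*(1820354/V + 938491) = (-1227797 + (-161990 - 1*1898288))*(1820354/((I*√2755841)) + 938491) = (-1227797 + (-161990 - 1898288))*(1820354*(-I*√2755841/2755841) + 938491) = (-1227797 - 2060278)*(-1820354*I*√2755841/2755841 + 938491) = -3288075*(938491 - 1820354*I*√2755841/2755841) = -3085828794825 + 5985460478550*I*√2755841/2755841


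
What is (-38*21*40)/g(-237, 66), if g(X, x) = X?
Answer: 10640/79 ≈ 134.68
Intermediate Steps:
(-38*21*40)/g(-237, 66) = (-38*21*40)/(-237) = -798*40*(-1/237) = -31920*(-1/237) = 10640/79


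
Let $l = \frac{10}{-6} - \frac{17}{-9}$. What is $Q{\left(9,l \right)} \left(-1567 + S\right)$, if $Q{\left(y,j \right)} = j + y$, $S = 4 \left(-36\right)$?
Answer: $- \frac{142013}{9} \approx -15779.0$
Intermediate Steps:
$l = \frac{2}{9}$ ($l = 10 \left(- \frac{1}{6}\right) - - \frac{17}{9} = - \frac{5}{3} + \frac{17}{9} = \frac{2}{9} \approx 0.22222$)
$S = -144$
$Q{\left(9,l \right)} \left(-1567 + S\right) = \left(\frac{2}{9} + 9\right) \left(-1567 - 144\right) = \frac{83}{9} \left(-1711\right) = - \frac{142013}{9}$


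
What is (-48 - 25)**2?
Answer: 5329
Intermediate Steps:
(-48 - 25)**2 = (-73)**2 = 5329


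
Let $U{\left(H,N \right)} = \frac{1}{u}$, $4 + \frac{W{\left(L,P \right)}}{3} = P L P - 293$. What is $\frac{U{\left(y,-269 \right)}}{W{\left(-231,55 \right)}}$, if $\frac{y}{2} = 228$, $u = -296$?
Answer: $\frac{1}{620775936} \approx 1.6109 \cdot 10^{-9}$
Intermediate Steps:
$y = 456$ ($y = 2 \cdot 228 = 456$)
$W{\left(L,P \right)} = -891 + 3 L P^{2}$ ($W{\left(L,P \right)} = -12 + 3 \left(P L P - 293\right) = -12 + 3 \left(L P P - 293\right) = -12 + 3 \left(L P^{2} - 293\right) = -12 + 3 \left(-293 + L P^{2}\right) = -12 + \left(-879 + 3 L P^{2}\right) = -891 + 3 L P^{2}$)
$U{\left(H,N \right)} = - \frac{1}{296}$ ($U{\left(H,N \right)} = \frac{1}{-296} = - \frac{1}{296}$)
$\frac{U{\left(y,-269 \right)}}{W{\left(-231,55 \right)}} = - \frac{1}{296 \left(-891 + 3 \left(-231\right) 55^{2}\right)} = - \frac{1}{296 \left(-891 + 3 \left(-231\right) 3025\right)} = - \frac{1}{296 \left(-891 - 2096325\right)} = - \frac{1}{296 \left(-2097216\right)} = \left(- \frac{1}{296}\right) \left(- \frac{1}{2097216}\right) = \frac{1}{620775936}$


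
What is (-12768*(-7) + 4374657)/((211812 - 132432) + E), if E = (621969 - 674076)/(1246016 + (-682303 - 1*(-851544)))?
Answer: 2105917983827/37447682851 ≈ 56.236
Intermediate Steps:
E = -52107/1415257 (E = -52107/(1246016 + (-682303 + 851544)) = -52107/(1246016 + 169241) = -52107/1415257 ≈ -0.036818)
(-12768*(-7) + 4374657)/((211812 - 132432) + E) = (-12768*(-7) + 4374657)/((211812 - 132432) - 52107/1415257) = (-76*(-1176) + 4374657)/(79380 - 52107/1415257) = (89376 + 4374657)/(112343048553/1415257) = 4464033*(1415257/112343048553) = 2105917983827/37447682851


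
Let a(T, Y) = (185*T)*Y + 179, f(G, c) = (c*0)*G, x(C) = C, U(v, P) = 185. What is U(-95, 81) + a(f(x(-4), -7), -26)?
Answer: 364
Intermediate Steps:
f(G, c) = 0 (f(G, c) = 0*G = 0)
a(T, Y) = 179 + 185*T*Y (a(T, Y) = 185*T*Y + 179 = 179 + 185*T*Y)
U(-95, 81) + a(f(x(-4), -7), -26) = 185 + (179 + 185*0*(-26)) = 185 + (179 + 0) = 185 + 179 = 364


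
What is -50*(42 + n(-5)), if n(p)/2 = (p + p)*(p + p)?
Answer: -12100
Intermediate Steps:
n(p) = 8*p² (n(p) = 2*((p + p)*(p + p)) = 2*((2*p)*(2*p)) = 2*(4*p²) = 8*p²)
-50*(42 + n(-5)) = -50*(42 + 8*(-5)²) = -50*(42 + 8*25) = -50*(42 + 200) = -50*242 = -12100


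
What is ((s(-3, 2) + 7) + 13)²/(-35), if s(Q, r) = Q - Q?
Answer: -80/7 ≈ -11.429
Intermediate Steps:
s(Q, r) = 0
((s(-3, 2) + 7) + 13)²/(-35) = ((0 + 7) + 13)²/(-35) = (7 + 13)²*(-1/35) = 20²*(-1/35) = 400*(-1/35) = -80/7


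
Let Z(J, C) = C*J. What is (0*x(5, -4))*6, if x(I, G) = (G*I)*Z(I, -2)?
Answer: 0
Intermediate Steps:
x(I, G) = -2*G*I**2 (x(I, G) = (G*I)*(-2*I) = -2*G*I**2)
(0*x(5, -4))*6 = (0*(-2*(-4)*5**2))*6 = (0*(-2*(-4)*25))*6 = (0*200)*6 = 0*6 = 0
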